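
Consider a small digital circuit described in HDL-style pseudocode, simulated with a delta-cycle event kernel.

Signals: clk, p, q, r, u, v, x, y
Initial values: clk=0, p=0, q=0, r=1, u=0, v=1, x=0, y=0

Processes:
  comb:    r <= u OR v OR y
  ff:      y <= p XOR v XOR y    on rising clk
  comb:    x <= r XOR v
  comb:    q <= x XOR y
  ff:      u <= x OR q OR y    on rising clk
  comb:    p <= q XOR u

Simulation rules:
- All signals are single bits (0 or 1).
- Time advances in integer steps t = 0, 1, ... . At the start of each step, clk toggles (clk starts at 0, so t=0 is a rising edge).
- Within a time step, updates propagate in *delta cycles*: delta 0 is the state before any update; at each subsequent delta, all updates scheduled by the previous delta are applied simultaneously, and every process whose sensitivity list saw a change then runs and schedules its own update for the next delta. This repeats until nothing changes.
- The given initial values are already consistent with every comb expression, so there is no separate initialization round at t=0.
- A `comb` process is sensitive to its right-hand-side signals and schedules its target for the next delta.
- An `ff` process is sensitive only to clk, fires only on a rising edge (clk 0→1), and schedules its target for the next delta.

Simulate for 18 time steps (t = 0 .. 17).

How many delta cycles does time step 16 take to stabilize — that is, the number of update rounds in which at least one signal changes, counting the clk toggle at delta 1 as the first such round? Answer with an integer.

t0.Δ0 y=0 q=0 x=0 r=1 p=0 clk=0 v=1 u=0
t0.Δ1 y=0 q=0 x=0 r=1 p=0 clk=1 v=1 u=0
t0.Δ2 y=1 q=0 x=0 r=1 p=0 clk=1 v=1 u=0
t0.Δ3 y=1 q=1 x=0 r=1 p=0 clk=1 v=1 u=0
t0.Δ4 y=1 q=1 x=0 r=1 p=1 clk=1 v=1 u=0
t1.Δ0 y=1 q=1 x=0 r=1 p=1 clk=1 v=1 u=0
t1.Δ1 y=1 q=1 x=0 r=1 p=1 clk=0 v=1 u=0
t2.Δ0 y=1 q=1 x=0 r=1 p=1 clk=0 v=1 u=0
t2.Δ1 y=1 q=1 x=0 r=1 p=1 clk=1 v=1 u=0
t2.Δ2 y=1 q=1 x=0 r=1 p=1 clk=1 v=1 u=1
t2.Δ3 y=1 q=1 x=0 r=1 p=0 clk=1 v=1 u=1
t3.Δ0 y=1 q=1 x=0 r=1 p=0 clk=1 v=1 u=1
t3.Δ1 y=1 q=1 x=0 r=1 p=0 clk=0 v=1 u=1
t4.Δ0 y=1 q=1 x=0 r=1 p=0 clk=0 v=1 u=1
t4.Δ1 y=1 q=1 x=0 r=1 p=0 clk=1 v=1 u=1
t4.Δ2 y=0 q=1 x=0 r=1 p=0 clk=1 v=1 u=1
t4.Δ3 y=0 q=0 x=0 r=1 p=0 clk=1 v=1 u=1
t4.Δ4 y=0 q=0 x=0 r=1 p=1 clk=1 v=1 u=1
t5.Δ0 y=0 q=0 x=0 r=1 p=1 clk=1 v=1 u=1
t5.Δ1 y=0 q=0 x=0 r=1 p=1 clk=0 v=1 u=1
t6.Δ0 y=0 q=0 x=0 r=1 p=1 clk=0 v=1 u=1
t6.Δ1 y=0 q=0 x=0 r=1 p=1 clk=1 v=1 u=1
t6.Δ2 y=0 q=0 x=0 r=1 p=1 clk=1 v=1 u=0
t6.Δ3 y=0 q=0 x=0 r=1 p=0 clk=1 v=1 u=0
t7.Δ0 y=0 q=0 x=0 r=1 p=0 clk=1 v=1 u=0
t7.Δ1 y=0 q=0 x=0 r=1 p=0 clk=0 v=1 u=0
t8.Δ0 y=0 q=0 x=0 r=1 p=0 clk=0 v=1 u=0
t8.Δ1 y=0 q=0 x=0 r=1 p=0 clk=1 v=1 u=0
t8.Δ2 y=1 q=0 x=0 r=1 p=0 clk=1 v=1 u=0
t8.Δ3 y=1 q=1 x=0 r=1 p=0 clk=1 v=1 u=0
t8.Δ4 y=1 q=1 x=0 r=1 p=1 clk=1 v=1 u=0
t9.Δ0 y=1 q=1 x=0 r=1 p=1 clk=1 v=1 u=0
t9.Δ1 y=1 q=1 x=0 r=1 p=1 clk=0 v=1 u=0
t10.Δ0 y=1 q=1 x=0 r=1 p=1 clk=0 v=1 u=0
t10.Δ1 y=1 q=1 x=0 r=1 p=1 clk=1 v=1 u=0
t10.Δ2 y=1 q=1 x=0 r=1 p=1 clk=1 v=1 u=1
t10.Δ3 y=1 q=1 x=0 r=1 p=0 clk=1 v=1 u=1
t11.Δ0 y=1 q=1 x=0 r=1 p=0 clk=1 v=1 u=1
t11.Δ1 y=1 q=1 x=0 r=1 p=0 clk=0 v=1 u=1
t12.Δ0 y=1 q=1 x=0 r=1 p=0 clk=0 v=1 u=1
t12.Δ1 y=1 q=1 x=0 r=1 p=0 clk=1 v=1 u=1
t12.Δ2 y=0 q=1 x=0 r=1 p=0 clk=1 v=1 u=1
t12.Δ3 y=0 q=0 x=0 r=1 p=0 clk=1 v=1 u=1
t12.Δ4 y=0 q=0 x=0 r=1 p=1 clk=1 v=1 u=1
t13.Δ0 y=0 q=0 x=0 r=1 p=1 clk=1 v=1 u=1
t13.Δ1 y=0 q=0 x=0 r=1 p=1 clk=0 v=1 u=1
t14.Δ0 y=0 q=0 x=0 r=1 p=1 clk=0 v=1 u=1
t14.Δ1 y=0 q=0 x=0 r=1 p=1 clk=1 v=1 u=1
t14.Δ2 y=0 q=0 x=0 r=1 p=1 clk=1 v=1 u=0
t14.Δ3 y=0 q=0 x=0 r=1 p=0 clk=1 v=1 u=0
t15.Δ0 y=0 q=0 x=0 r=1 p=0 clk=1 v=1 u=0
t15.Δ1 y=0 q=0 x=0 r=1 p=0 clk=0 v=1 u=0
t16.Δ0 y=0 q=0 x=0 r=1 p=0 clk=0 v=1 u=0
t16.Δ1 y=0 q=0 x=0 r=1 p=0 clk=1 v=1 u=0
t16.Δ2 y=1 q=0 x=0 r=1 p=0 clk=1 v=1 u=0
t16.Δ3 y=1 q=1 x=0 r=1 p=0 clk=1 v=1 u=0
t16.Δ4 y=1 q=1 x=0 r=1 p=1 clk=1 v=1 u=0
t17.Δ0 y=1 q=1 x=0 r=1 p=1 clk=1 v=1 u=0
t17.Δ1 y=1 q=1 x=0 r=1 p=1 clk=0 v=1 u=0

4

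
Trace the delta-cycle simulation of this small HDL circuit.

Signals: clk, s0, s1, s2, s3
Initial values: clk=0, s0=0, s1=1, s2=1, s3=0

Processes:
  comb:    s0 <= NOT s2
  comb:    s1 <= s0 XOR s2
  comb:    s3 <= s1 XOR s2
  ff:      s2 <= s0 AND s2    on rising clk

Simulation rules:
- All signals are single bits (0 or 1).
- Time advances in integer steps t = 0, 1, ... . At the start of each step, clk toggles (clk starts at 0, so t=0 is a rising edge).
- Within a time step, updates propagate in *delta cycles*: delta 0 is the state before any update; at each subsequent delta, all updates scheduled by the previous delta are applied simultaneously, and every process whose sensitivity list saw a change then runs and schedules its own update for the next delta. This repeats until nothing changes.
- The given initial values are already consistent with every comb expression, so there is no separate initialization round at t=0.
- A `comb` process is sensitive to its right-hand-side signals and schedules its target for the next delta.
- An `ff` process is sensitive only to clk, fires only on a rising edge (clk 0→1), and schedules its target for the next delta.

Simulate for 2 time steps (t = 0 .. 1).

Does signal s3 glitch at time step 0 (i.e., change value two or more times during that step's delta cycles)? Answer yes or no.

t=0 Δ0: clk=0 s2=1 s0=0 s1=1 s3=0
  Δ1: clk:0→1
  Δ2: s2:1→0
  Δ3: s0:0→1, s1:1→0, s3:0→1
  Δ4: s1:0→1, s3:1→0
  Δ5: s3:0→1
  (5Δ to stable)
t=1 Δ0: clk=1 s2=0 s0=1 s1=1 s3=1
  Δ1: clk:1→0
  (1Δ to stable)

yes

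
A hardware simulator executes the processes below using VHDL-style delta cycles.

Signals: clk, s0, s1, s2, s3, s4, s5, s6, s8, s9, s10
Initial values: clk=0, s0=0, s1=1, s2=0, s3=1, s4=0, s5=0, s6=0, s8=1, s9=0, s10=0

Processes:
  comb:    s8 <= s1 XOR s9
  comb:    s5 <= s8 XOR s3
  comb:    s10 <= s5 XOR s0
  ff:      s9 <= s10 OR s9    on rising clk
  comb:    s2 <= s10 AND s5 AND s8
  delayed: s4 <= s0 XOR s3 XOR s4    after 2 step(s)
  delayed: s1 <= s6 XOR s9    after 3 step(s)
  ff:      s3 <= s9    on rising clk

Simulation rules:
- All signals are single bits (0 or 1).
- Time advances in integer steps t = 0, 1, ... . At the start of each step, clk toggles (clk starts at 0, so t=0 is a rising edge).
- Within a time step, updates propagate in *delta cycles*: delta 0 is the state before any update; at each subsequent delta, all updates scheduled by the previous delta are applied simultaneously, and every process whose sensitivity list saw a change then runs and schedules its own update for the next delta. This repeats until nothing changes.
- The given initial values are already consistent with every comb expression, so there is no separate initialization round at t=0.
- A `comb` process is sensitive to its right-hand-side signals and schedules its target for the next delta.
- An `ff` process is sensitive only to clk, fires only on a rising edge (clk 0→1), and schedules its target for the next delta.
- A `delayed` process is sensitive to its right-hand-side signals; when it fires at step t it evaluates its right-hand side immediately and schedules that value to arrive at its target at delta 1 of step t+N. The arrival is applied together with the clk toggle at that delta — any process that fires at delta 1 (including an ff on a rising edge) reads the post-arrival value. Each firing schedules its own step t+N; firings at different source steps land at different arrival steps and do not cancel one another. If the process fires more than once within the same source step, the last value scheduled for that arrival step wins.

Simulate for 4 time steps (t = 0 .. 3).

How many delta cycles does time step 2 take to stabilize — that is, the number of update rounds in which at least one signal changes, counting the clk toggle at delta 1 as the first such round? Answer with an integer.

5

t=0 Δ0: s5=0 s3=1 s9=0 s1=1 s8=1 s2=0 clk=0 s10=0 s4=0 s0=0 s6=0
  Δ1: clk:0→1
  Δ2: s3:1→0
  Δ3: s5:0→1
  Δ4: s10:0→1
  Δ5: s2:0→1
  (5Δ to stable)
t=1 Δ0: s5=1 s3=0 s9=0 s1=1 s8=1 s2=1 clk=1 s10=1 s4=0 s0=0 s6=0
  Δ1: clk:1→0
  (1Δ to stable)
t=2 Δ0: s5=1 s3=0 s9=0 s1=1 s8=1 s2=1 clk=0 s10=1 s4=0 s0=0 s6=0
  Δ1: clk:0→1
  Δ2: s9:0→1
  Δ3: s8:1→0
  Δ4: s5:1→0, s2:1→0
  Δ5: s10:1→0
  (5Δ to stable)
t=3 Δ0: s5=0 s3=0 s9=1 s1=1 s8=0 s2=0 clk=1 s10=0 s4=0 s0=0 s6=0
  Δ1: clk:1→0
  (1Δ to stable)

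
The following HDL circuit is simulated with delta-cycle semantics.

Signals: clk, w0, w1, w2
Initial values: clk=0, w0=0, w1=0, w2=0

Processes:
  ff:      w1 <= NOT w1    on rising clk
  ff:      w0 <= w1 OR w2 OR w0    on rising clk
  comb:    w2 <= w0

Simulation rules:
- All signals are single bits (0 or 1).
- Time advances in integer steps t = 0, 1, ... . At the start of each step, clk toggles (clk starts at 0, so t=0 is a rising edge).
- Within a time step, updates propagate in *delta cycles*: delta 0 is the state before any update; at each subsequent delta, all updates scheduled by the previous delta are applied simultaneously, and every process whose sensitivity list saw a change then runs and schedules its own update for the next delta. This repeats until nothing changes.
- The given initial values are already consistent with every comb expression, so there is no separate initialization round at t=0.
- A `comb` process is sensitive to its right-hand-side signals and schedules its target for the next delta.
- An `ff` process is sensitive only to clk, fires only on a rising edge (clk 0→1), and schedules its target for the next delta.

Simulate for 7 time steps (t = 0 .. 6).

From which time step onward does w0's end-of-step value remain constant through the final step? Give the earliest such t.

2

t0.Δ0 w1=0 clk=0 w0=0 w2=0
t0.Δ1 w1=0 clk=1 w0=0 w2=0
t0.Δ2 w1=1 clk=1 w0=0 w2=0
t1.Δ0 w1=1 clk=1 w0=0 w2=0
t1.Δ1 w1=1 clk=0 w0=0 w2=0
t2.Δ0 w1=1 clk=0 w0=0 w2=0
t2.Δ1 w1=1 clk=1 w0=0 w2=0
t2.Δ2 w1=0 clk=1 w0=1 w2=0
t2.Δ3 w1=0 clk=1 w0=1 w2=1
t3.Δ0 w1=0 clk=1 w0=1 w2=1
t3.Δ1 w1=0 clk=0 w0=1 w2=1
t4.Δ0 w1=0 clk=0 w0=1 w2=1
t4.Δ1 w1=0 clk=1 w0=1 w2=1
t4.Δ2 w1=1 clk=1 w0=1 w2=1
t5.Δ0 w1=1 clk=1 w0=1 w2=1
t5.Δ1 w1=1 clk=0 w0=1 w2=1
t6.Δ0 w1=1 clk=0 w0=1 w2=1
t6.Δ1 w1=1 clk=1 w0=1 w2=1
t6.Δ2 w1=0 clk=1 w0=1 w2=1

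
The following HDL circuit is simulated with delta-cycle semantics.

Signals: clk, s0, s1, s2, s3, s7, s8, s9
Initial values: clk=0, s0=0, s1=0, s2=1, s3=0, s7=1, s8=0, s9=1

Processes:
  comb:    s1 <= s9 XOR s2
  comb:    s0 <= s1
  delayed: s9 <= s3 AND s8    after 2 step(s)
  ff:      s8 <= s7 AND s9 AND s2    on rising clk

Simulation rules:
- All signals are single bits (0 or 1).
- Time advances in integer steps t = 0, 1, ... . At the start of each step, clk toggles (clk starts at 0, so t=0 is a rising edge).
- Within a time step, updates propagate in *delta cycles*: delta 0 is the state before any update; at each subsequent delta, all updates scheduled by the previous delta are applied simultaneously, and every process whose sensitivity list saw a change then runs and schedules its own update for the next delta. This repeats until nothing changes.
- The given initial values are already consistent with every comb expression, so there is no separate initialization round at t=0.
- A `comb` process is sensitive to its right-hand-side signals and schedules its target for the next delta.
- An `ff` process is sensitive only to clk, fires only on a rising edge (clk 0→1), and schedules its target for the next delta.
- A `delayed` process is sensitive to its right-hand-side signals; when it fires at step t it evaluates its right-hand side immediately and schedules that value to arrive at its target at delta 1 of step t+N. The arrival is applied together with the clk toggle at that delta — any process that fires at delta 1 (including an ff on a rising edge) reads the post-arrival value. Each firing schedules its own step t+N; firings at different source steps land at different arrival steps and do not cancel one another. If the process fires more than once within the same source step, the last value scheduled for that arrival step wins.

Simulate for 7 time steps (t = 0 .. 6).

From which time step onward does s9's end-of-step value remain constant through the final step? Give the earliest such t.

t=0 Δ0: s9=1 s2=1 s3=0 s0=0 clk=0 s7=1 s1=0 s8=0
  Δ1: clk:0→1
  Δ2: s8:0→1
  (2Δ to stable)
t=1 Δ0: s9=1 s2=1 s3=0 s0=0 clk=1 s7=1 s1=0 s8=1
  Δ1: clk:1→0
  (1Δ to stable)
t=2 Δ0: s9=1 s2=1 s3=0 s0=0 clk=0 s7=1 s1=0 s8=1
  Δ1: s9:1→0, clk:0→1
  Δ2: s1:0→1, s8:1→0
  Δ3: s0:0→1
  (3Δ to stable)
t=3 Δ0: s9=0 s2=1 s3=0 s0=1 clk=1 s7=1 s1=1 s8=0
  Δ1: clk:1→0
  (1Δ to stable)
t=4 Δ0: s9=0 s2=1 s3=0 s0=1 clk=0 s7=1 s1=1 s8=0
  Δ1: clk:0→1
  (1Δ to stable)
t=5 Δ0: s9=0 s2=1 s3=0 s0=1 clk=1 s7=1 s1=1 s8=0
  Δ1: clk:1→0
  (1Δ to stable)
t=6 Δ0: s9=0 s2=1 s3=0 s0=1 clk=0 s7=1 s1=1 s8=0
  Δ1: clk:0→1
  (1Δ to stable)

2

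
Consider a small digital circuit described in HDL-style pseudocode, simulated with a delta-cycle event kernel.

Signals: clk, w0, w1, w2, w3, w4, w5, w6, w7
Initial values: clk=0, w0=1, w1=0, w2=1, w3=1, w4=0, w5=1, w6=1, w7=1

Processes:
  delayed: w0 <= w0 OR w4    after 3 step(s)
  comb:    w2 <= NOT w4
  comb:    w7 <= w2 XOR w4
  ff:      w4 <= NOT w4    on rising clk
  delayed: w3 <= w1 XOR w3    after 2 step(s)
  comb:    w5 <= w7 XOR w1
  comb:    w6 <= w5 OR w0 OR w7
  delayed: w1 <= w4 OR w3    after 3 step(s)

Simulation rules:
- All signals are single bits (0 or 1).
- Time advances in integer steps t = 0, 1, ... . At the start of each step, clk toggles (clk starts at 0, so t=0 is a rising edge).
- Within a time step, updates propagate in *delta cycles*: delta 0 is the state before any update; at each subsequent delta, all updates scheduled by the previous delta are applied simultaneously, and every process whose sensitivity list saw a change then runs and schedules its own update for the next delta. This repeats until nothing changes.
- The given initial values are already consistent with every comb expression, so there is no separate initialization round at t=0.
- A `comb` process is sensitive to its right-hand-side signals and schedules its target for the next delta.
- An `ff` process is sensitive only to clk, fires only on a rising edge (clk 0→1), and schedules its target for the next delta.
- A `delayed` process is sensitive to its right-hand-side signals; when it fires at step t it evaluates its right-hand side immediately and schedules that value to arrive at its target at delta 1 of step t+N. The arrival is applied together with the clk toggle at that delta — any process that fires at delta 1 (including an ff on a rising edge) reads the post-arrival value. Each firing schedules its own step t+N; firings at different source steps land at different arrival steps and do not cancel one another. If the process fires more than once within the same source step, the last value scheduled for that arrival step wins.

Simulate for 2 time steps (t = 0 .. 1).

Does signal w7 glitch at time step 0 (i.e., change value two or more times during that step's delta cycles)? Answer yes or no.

yes

[bits: w1,w5,w7,w4,w6,clk,w0,w2,w3]
t=0: Δ0=011010111 Δ1=011011111 Δ2=011111111 Δ3=010111101 Δ4=001111101 Δ5=011111101 | 5Δ
t=1: Δ0=011111101 Δ1=011110101 | 1Δ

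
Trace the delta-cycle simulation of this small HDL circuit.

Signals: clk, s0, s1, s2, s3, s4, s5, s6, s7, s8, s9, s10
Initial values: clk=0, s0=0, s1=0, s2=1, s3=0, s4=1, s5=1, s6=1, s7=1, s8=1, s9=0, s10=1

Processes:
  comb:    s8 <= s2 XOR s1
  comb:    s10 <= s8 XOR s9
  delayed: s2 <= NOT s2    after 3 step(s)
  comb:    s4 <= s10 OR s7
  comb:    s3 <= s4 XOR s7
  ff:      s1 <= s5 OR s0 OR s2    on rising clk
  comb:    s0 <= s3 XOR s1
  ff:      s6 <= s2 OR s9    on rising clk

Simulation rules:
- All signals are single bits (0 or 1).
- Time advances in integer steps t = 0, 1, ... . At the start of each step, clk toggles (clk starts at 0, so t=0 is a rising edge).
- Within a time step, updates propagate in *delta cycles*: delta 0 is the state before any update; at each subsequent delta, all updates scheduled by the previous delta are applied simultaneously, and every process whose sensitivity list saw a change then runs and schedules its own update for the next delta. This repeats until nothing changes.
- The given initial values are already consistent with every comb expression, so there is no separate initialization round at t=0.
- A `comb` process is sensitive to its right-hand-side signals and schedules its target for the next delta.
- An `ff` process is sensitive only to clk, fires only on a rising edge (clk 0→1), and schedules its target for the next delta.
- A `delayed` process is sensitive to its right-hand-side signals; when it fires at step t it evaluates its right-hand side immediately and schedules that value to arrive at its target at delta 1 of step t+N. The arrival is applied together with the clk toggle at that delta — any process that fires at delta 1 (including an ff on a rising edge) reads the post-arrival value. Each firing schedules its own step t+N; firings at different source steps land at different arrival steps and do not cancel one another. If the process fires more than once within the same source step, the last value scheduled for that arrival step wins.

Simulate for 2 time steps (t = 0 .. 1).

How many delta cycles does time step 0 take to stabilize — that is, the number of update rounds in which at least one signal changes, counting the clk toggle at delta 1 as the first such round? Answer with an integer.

4

[bits: s8,s2,s1,s10,s4,s3,s7,s9,s5,s6,s0,clk]
t=0: Δ0=110110101100 Δ1=110110101101 Δ2=111110101101 Δ3=011110101111 Δ4=011010101111 | 4Δ
t=1: Δ0=011010101111 Δ1=011010101110 | 1Δ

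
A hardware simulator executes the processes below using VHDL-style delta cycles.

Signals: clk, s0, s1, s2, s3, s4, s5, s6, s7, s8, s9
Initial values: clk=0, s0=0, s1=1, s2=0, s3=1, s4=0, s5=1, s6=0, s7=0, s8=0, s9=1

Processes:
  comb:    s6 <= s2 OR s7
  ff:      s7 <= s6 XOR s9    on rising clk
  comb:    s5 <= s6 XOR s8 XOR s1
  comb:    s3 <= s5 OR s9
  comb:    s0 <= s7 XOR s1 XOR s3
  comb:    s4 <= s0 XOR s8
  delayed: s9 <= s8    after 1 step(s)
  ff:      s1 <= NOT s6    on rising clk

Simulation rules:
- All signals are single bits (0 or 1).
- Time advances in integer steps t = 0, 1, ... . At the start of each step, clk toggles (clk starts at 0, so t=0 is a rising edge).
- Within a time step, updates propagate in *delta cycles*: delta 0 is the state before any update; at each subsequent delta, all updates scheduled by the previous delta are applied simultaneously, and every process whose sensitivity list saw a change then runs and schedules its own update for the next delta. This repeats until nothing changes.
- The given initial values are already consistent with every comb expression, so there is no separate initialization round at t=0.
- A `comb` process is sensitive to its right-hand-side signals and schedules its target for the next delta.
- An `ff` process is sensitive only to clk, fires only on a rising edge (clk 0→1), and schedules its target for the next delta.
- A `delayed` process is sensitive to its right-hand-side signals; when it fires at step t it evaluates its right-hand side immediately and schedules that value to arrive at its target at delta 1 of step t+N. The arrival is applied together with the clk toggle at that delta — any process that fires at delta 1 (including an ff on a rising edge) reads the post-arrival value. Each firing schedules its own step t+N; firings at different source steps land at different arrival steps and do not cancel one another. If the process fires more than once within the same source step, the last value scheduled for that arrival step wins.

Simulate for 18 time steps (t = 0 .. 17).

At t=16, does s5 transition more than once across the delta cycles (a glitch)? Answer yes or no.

yes

t=0 Δ0: s2=0 s9=1 s1=1 s5=1 s0=0 s7=0 s8=0 clk=0 s6=0 s4=0 s3=1
  Δ1: clk:0→1
  Δ2: s7:0→1
  Δ3: s0:0→1, s6:0→1
  Δ4: s5:1→0, s4:0→1
  (4Δ to stable)
t=1 Δ0: s2=0 s9=1 s1=1 s5=0 s0=1 s7=1 s8=0 clk=1 s6=1 s4=1 s3=1
  Δ1: clk:1→0
  (1Δ to stable)
t=2 Δ0: s2=0 s9=1 s1=1 s5=0 s0=1 s7=1 s8=0 clk=0 s6=1 s4=1 s3=1
  Δ1: clk:0→1
  Δ2: s1:1→0, s7:1→0
  Δ3: s5:0→1, s6:1→0
  Δ4: s5:1→0
  (4Δ to stable)
t=3 Δ0: s2=0 s9=1 s1=0 s5=0 s0=1 s7=0 s8=0 clk=1 s6=0 s4=1 s3=1
  Δ1: clk:1→0
  (1Δ to stable)
t=4 Δ0: s2=0 s9=1 s1=0 s5=0 s0=1 s7=0 s8=0 clk=0 s6=0 s4=1 s3=1
  Δ1: clk:0→1
  Δ2: s1:0→1, s7:0→1
  Δ3: s5:0→1, s6:0→1
  Δ4: s5:1→0
  (4Δ to stable)
t=5 Δ0: s2=0 s9=1 s1=1 s5=0 s0=1 s7=1 s8=0 clk=1 s6=1 s4=1 s3=1
  Δ1: clk:1→0
  (1Δ to stable)
t=6 Δ0: s2=0 s9=1 s1=1 s5=0 s0=1 s7=1 s8=0 clk=0 s6=1 s4=1 s3=1
  Δ1: clk:0→1
  Δ2: s1:1→0, s7:1→0
  Δ3: s5:0→1, s6:1→0
  Δ4: s5:1→0
  (4Δ to stable)
t=7 Δ0: s2=0 s9=1 s1=0 s5=0 s0=1 s7=0 s8=0 clk=1 s6=0 s4=1 s3=1
  Δ1: clk:1→0
  (1Δ to stable)
t=8 Δ0: s2=0 s9=1 s1=0 s5=0 s0=1 s7=0 s8=0 clk=0 s6=0 s4=1 s3=1
  Δ1: clk:0→1
  Δ2: s1:0→1, s7:0→1
  Δ3: s5:0→1, s6:0→1
  Δ4: s5:1→0
  (4Δ to stable)
t=9 Δ0: s2=0 s9=1 s1=1 s5=0 s0=1 s7=1 s8=0 clk=1 s6=1 s4=1 s3=1
  Δ1: clk:1→0
  (1Δ to stable)
t=10 Δ0: s2=0 s9=1 s1=1 s5=0 s0=1 s7=1 s8=0 clk=0 s6=1 s4=1 s3=1
  Δ1: clk:0→1
  Δ2: s1:1→0, s7:1→0
  Δ3: s5:0→1, s6:1→0
  Δ4: s5:1→0
  (4Δ to stable)
t=11 Δ0: s2=0 s9=1 s1=0 s5=0 s0=1 s7=0 s8=0 clk=1 s6=0 s4=1 s3=1
  Δ1: clk:1→0
  (1Δ to stable)
t=12 Δ0: s2=0 s9=1 s1=0 s5=0 s0=1 s7=0 s8=0 clk=0 s6=0 s4=1 s3=1
  Δ1: clk:0→1
  Δ2: s1:0→1, s7:0→1
  Δ3: s5:0→1, s6:0→1
  Δ4: s5:1→0
  (4Δ to stable)
t=13 Δ0: s2=0 s9=1 s1=1 s5=0 s0=1 s7=1 s8=0 clk=1 s6=1 s4=1 s3=1
  Δ1: clk:1→0
  (1Δ to stable)
t=14 Δ0: s2=0 s9=1 s1=1 s5=0 s0=1 s7=1 s8=0 clk=0 s6=1 s4=1 s3=1
  Δ1: clk:0→1
  Δ2: s1:1→0, s7:1→0
  Δ3: s5:0→1, s6:1→0
  Δ4: s5:1→0
  (4Δ to stable)
t=15 Δ0: s2=0 s9=1 s1=0 s5=0 s0=1 s7=0 s8=0 clk=1 s6=0 s4=1 s3=1
  Δ1: clk:1→0
  (1Δ to stable)
t=16 Δ0: s2=0 s9=1 s1=0 s5=0 s0=1 s7=0 s8=0 clk=0 s6=0 s4=1 s3=1
  Δ1: clk:0→1
  Δ2: s1:0→1, s7:0→1
  Δ3: s5:0→1, s6:0→1
  Δ4: s5:1→0
  (4Δ to stable)
t=17 Δ0: s2=0 s9=1 s1=1 s5=0 s0=1 s7=1 s8=0 clk=1 s6=1 s4=1 s3=1
  Δ1: clk:1→0
  (1Δ to stable)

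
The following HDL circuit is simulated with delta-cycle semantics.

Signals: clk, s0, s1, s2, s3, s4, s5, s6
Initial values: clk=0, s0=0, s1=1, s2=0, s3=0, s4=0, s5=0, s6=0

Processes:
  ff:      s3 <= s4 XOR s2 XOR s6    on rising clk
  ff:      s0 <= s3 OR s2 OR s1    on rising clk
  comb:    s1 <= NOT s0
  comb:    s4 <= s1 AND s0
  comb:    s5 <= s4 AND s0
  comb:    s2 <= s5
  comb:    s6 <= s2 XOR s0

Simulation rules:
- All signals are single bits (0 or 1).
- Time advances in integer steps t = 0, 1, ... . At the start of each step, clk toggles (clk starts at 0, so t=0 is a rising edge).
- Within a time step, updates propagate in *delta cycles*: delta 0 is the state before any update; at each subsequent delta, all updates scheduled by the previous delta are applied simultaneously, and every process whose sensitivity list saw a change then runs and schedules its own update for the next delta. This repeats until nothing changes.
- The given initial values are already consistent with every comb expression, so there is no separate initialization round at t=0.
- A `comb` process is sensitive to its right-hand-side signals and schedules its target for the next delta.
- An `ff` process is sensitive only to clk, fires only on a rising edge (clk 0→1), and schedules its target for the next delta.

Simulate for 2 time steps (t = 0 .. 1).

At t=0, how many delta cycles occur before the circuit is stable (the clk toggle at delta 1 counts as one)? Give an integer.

t0.Δ0 s6=0 clk=0 s5=0 s3=0 s4=0 s1=1 s2=0 s0=0
t0.Δ1 s6=0 clk=1 s5=0 s3=0 s4=0 s1=1 s2=0 s0=0
t0.Δ2 s6=0 clk=1 s5=0 s3=0 s4=0 s1=1 s2=0 s0=1
t0.Δ3 s6=1 clk=1 s5=0 s3=0 s4=1 s1=0 s2=0 s0=1
t0.Δ4 s6=1 clk=1 s5=1 s3=0 s4=0 s1=0 s2=0 s0=1
t0.Δ5 s6=1 clk=1 s5=0 s3=0 s4=0 s1=0 s2=1 s0=1
t0.Δ6 s6=0 clk=1 s5=0 s3=0 s4=0 s1=0 s2=0 s0=1
t0.Δ7 s6=1 clk=1 s5=0 s3=0 s4=0 s1=0 s2=0 s0=1
t1.Δ0 s6=1 clk=1 s5=0 s3=0 s4=0 s1=0 s2=0 s0=1
t1.Δ1 s6=1 clk=0 s5=0 s3=0 s4=0 s1=0 s2=0 s0=1

7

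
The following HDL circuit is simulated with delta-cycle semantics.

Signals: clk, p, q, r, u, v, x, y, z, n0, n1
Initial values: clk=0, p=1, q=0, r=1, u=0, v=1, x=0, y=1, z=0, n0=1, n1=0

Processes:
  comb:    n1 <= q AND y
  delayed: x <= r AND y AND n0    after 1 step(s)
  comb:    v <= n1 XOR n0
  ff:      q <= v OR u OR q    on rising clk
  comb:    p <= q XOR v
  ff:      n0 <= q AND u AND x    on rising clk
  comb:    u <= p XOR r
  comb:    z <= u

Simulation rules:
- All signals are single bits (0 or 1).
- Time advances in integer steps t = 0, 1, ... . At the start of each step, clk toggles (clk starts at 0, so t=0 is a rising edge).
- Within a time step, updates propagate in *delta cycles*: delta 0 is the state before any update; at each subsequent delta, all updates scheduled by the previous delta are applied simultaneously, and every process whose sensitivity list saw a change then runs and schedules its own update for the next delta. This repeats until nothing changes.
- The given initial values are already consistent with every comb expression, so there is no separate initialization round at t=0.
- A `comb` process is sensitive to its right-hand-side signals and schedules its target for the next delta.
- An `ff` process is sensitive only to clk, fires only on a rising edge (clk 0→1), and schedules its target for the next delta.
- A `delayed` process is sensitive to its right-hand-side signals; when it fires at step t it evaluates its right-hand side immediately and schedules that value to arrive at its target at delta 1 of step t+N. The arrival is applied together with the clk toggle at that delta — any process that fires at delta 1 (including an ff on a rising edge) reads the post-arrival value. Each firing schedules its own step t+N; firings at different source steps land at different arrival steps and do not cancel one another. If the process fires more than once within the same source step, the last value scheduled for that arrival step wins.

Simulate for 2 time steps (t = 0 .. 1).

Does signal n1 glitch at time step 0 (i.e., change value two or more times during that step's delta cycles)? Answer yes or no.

no

t=0 Δ0: n1=0 p=1 clk=0 v=1 n0=1 q=0 r=1 z=0 x=0 u=0 y=1
  Δ1: clk:0→1
  Δ2: n0:1→0, q:0→1
  Δ3: n1:0→1, p:1→0, v:1→0
  Δ4: p:0→1, v:0→1, u:0→1
  Δ5: p:1→0, z:0→1, u:1→0
  Δ6: z:1→0, u:0→1
  Δ7: z:0→1
  (7Δ to stable)
t=1 Δ0: n1=1 p=0 clk=1 v=1 n0=0 q=1 r=1 z=1 x=0 u=1 y=1
  Δ1: clk:1→0
  (1Δ to stable)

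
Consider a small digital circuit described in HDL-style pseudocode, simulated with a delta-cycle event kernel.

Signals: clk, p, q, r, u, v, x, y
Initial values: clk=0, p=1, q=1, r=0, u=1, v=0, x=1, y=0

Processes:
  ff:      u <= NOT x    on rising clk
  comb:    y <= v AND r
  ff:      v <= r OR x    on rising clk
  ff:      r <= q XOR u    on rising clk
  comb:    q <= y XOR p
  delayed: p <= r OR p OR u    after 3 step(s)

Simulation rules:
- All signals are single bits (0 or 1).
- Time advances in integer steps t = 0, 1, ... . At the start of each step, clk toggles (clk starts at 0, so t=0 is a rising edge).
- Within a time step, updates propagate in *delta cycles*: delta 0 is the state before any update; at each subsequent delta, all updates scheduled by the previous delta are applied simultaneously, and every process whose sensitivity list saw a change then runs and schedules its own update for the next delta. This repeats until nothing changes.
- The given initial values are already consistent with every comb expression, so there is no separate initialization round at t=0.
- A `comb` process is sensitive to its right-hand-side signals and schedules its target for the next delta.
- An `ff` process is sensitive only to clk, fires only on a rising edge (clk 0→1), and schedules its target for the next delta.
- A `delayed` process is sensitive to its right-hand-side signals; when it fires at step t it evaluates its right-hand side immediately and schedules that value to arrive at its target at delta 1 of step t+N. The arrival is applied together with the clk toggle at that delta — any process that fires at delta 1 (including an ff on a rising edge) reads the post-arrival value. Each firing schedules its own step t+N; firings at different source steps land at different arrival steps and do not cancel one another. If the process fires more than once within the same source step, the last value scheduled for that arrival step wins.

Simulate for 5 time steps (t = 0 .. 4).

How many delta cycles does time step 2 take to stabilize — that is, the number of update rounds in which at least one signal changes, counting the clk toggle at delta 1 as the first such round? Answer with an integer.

[bits: r,y,clk,x,q,u,p,v]
t=0: Δ0=00011110 Δ1=00111110 Δ2=00111011 | 2Δ
t=1: Δ0=00111011 Δ1=00011011 | 1Δ
t=2: Δ0=00011011 Δ1=00111011 Δ2=10111011 Δ3=11111011 Δ4=11110011 | 4Δ
t=3: Δ0=11110011 Δ1=11010011 | 1Δ
t=4: Δ0=11010011 Δ1=11110011 Δ2=01110011 Δ3=00110011 Δ4=00111011 | 4Δ

4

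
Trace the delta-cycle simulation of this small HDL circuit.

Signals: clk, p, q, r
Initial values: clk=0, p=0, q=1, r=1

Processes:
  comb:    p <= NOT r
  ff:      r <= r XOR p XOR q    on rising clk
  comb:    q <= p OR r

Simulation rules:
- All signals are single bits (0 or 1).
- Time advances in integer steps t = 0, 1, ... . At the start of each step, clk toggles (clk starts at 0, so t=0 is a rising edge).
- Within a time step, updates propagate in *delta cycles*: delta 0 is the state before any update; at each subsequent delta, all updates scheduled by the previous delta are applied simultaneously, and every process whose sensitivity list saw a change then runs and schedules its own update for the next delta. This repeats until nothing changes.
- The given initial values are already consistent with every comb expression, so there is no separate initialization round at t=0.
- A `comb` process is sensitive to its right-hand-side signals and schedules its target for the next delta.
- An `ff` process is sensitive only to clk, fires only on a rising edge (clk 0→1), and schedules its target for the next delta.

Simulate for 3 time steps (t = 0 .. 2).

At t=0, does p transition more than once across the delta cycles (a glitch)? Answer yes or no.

no

t0.Δ0 r=1 q=1 p=0 clk=0
t0.Δ1 r=1 q=1 p=0 clk=1
t0.Δ2 r=0 q=1 p=0 clk=1
t0.Δ3 r=0 q=0 p=1 clk=1
t0.Δ4 r=0 q=1 p=1 clk=1
t1.Δ0 r=0 q=1 p=1 clk=1
t1.Δ1 r=0 q=1 p=1 clk=0
t2.Δ0 r=0 q=1 p=1 clk=0
t2.Δ1 r=0 q=1 p=1 clk=1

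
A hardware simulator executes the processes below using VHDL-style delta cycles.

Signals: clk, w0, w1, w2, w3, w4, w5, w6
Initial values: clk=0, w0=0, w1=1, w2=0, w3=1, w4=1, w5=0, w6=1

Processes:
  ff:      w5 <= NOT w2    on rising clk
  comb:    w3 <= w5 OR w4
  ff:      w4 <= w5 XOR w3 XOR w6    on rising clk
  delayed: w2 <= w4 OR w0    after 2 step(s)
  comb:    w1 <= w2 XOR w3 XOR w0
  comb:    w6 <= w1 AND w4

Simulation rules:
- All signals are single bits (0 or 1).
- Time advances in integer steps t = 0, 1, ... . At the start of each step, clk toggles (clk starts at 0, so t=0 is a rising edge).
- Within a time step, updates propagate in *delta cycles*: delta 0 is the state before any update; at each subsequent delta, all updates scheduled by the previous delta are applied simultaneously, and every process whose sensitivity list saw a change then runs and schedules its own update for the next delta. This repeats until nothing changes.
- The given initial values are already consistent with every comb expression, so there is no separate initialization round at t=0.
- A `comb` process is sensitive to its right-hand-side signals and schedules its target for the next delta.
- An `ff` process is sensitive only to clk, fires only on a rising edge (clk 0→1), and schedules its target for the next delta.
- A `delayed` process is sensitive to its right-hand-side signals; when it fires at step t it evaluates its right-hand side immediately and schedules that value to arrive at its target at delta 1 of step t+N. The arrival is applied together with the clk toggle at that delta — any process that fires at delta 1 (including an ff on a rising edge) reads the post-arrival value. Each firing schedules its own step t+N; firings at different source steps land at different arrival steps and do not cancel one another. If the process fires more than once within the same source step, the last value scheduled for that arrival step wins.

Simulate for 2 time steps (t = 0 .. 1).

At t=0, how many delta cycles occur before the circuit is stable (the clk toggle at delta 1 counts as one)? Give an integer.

3

[bits: w5,w3,clk,w0,w4,w1,w6,w2]
t=0: Δ0=01001110 Δ1=01101110 Δ2=11100110 Δ3=11100100 | 3Δ
t=1: Δ0=11100100 Δ1=11000100 | 1Δ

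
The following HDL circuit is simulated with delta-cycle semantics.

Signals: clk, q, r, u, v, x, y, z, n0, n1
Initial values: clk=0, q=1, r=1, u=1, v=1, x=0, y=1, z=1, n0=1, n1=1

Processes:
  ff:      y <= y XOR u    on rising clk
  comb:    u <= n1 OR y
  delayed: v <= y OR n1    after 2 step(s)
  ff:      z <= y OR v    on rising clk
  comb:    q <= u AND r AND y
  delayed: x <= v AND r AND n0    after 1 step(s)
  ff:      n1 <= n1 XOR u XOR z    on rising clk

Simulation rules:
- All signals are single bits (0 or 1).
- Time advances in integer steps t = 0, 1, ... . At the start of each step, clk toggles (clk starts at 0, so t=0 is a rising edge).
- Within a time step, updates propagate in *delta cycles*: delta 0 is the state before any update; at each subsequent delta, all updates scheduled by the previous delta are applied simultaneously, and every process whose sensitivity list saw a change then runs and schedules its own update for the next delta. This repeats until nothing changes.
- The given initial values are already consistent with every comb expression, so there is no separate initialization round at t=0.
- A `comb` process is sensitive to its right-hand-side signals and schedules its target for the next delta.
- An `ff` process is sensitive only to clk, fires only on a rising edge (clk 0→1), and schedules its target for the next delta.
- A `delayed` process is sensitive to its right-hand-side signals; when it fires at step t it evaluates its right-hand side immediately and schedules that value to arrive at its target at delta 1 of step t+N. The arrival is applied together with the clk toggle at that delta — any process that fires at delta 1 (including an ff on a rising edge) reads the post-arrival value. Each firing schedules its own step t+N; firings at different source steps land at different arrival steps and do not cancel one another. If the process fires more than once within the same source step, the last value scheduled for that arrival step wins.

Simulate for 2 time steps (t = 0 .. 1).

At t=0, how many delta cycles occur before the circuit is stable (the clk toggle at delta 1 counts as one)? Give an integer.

[bits: u,y,v,n0,z,clk,n1,q,x,r]
t=0: Δ0=1111101101 Δ1=1111111101 Δ2=1011111101 Δ3=1011111001 | 3Δ
t=1: Δ0=1011111001 Δ1=1011101001 | 1Δ

3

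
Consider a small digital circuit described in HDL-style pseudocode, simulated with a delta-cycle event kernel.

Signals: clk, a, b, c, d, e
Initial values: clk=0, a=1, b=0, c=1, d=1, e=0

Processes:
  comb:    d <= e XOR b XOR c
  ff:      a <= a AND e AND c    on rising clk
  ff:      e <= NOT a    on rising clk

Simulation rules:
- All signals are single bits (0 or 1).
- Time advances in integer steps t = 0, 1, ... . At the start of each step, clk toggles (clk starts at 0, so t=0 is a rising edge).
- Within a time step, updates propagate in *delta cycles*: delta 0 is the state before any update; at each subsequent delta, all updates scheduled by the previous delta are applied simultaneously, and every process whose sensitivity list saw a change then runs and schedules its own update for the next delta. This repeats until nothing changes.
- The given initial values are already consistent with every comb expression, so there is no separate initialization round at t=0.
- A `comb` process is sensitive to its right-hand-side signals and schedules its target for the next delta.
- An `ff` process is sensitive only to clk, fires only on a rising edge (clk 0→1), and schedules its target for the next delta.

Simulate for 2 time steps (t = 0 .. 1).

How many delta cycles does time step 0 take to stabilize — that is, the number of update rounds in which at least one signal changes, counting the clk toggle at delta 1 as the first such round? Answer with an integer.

[bits: d,a,b,clk,e,c]
t=0: Δ0=110001 Δ1=110101 Δ2=100101 | 2Δ
t=1: Δ0=100101 Δ1=100001 | 1Δ

2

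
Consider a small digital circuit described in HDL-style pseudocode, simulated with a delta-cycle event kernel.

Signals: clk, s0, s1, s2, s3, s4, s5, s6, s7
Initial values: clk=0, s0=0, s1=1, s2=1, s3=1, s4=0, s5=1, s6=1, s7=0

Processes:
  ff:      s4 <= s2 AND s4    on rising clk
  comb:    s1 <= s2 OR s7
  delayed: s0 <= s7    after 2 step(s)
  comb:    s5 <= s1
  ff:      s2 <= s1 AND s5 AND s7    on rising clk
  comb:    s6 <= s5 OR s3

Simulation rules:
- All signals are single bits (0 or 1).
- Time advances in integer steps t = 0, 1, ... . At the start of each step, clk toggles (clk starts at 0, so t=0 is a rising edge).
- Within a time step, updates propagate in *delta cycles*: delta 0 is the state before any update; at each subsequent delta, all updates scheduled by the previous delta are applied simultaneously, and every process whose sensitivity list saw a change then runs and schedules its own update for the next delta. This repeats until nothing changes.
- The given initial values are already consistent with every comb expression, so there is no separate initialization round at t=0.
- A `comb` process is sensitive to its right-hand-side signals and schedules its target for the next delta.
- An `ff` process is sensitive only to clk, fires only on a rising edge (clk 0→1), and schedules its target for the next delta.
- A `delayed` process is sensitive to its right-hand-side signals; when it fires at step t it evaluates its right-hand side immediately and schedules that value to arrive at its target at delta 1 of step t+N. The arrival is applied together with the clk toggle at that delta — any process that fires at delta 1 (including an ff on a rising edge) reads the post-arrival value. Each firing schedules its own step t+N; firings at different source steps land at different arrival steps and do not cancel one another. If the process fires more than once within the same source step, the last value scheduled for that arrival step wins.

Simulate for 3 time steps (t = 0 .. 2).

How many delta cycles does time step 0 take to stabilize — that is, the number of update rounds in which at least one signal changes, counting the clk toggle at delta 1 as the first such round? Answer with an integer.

4

t=0 Δ0: s4=0 s0=0 s6=1 s2=1 clk=0 s5=1 s1=1 s7=0 s3=1
  Δ1: clk:0→1
  Δ2: s2:1→0
  Δ3: s1:1→0
  Δ4: s5:1→0
  (4Δ to stable)
t=1 Δ0: s4=0 s0=0 s6=1 s2=0 clk=1 s5=0 s1=0 s7=0 s3=1
  Δ1: clk:1→0
  (1Δ to stable)
t=2 Δ0: s4=0 s0=0 s6=1 s2=0 clk=0 s5=0 s1=0 s7=0 s3=1
  Δ1: clk:0→1
  (1Δ to stable)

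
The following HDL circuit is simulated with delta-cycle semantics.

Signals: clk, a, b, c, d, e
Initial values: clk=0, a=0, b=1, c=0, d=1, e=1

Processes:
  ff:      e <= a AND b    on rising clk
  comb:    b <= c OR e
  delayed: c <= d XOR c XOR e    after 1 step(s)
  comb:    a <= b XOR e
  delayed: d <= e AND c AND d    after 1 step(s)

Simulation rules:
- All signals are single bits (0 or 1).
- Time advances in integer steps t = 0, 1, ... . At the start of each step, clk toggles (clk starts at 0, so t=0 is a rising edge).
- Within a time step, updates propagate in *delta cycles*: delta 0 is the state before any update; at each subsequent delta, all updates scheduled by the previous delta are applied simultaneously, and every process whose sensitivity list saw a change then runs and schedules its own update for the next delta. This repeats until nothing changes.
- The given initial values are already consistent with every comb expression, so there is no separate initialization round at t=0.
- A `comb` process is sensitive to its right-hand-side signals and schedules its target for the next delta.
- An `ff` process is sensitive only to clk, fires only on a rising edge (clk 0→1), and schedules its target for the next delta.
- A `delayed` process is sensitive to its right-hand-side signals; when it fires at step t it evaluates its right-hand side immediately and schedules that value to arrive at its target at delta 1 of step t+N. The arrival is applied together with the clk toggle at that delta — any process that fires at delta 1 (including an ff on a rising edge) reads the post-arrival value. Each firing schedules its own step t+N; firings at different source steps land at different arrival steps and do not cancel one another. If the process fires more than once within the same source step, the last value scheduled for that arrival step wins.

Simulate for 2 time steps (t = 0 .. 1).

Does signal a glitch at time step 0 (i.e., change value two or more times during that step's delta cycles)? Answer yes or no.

yes

[bits: e,c,d,clk,a,b]
t=0: Δ0=101001 Δ1=101101 Δ2=001101 Δ3=001110 Δ4=001100 | 4Δ
t=1: Δ0=001100 Δ1=010000 Δ2=010001 Δ3=010011 | 3Δ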